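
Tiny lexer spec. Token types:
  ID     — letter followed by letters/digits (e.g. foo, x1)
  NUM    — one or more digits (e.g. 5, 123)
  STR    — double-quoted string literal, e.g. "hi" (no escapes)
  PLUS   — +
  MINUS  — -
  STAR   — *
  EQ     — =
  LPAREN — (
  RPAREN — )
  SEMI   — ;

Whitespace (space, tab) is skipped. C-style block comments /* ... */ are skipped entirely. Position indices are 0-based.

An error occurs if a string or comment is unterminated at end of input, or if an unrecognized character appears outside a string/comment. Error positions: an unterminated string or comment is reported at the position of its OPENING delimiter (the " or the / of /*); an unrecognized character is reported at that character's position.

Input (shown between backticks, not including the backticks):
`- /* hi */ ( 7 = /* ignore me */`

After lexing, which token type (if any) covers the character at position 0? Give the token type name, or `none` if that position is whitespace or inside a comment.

pos=0: emit MINUS '-'
pos=2: enter COMMENT mode (saw '/*')
exit COMMENT mode (now at pos=10)
pos=11: emit LPAREN '('
pos=13: emit NUM '7' (now at pos=14)
pos=15: emit EQ '='
pos=17: enter COMMENT mode (saw '/*')
exit COMMENT mode (now at pos=32)
DONE. 4 tokens: [MINUS, LPAREN, NUM, EQ]
Position 0: char is '-' -> MINUS

Answer: MINUS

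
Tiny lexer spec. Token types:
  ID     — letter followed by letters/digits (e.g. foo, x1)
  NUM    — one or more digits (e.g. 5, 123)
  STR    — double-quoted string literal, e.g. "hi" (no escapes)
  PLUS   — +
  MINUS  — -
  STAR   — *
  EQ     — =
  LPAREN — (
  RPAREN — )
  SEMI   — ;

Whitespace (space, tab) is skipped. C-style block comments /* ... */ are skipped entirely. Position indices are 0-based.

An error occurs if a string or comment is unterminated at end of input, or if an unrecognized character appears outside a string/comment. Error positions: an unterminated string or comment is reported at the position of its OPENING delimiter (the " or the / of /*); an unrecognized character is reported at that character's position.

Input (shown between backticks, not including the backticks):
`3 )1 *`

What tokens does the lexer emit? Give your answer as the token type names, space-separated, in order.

pos=0: emit NUM '3' (now at pos=1)
pos=2: emit RPAREN ')'
pos=3: emit NUM '1' (now at pos=4)
pos=5: emit STAR '*'
DONE. 4 tokens: [NUM, RPAREN, NUM, STAR]

Answer: NUM RPAREN NUM STAR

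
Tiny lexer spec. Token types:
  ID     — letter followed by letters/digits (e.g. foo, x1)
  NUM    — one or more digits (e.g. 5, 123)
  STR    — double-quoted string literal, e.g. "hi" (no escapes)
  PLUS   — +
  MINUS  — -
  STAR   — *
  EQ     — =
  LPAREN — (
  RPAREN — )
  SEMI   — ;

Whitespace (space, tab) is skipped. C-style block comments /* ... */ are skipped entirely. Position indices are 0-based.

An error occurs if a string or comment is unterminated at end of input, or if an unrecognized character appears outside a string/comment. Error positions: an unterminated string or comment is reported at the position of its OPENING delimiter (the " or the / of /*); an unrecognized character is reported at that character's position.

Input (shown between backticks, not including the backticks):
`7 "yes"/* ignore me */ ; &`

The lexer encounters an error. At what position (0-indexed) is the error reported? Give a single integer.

Answer: 25

Derivation:
pos=0: emit NUM '7' (now at pos=1)
pos=2: enter STRING mode
pos=2: emit STR "yes" (now at pos=7)
pos=7: enter COMMENT mode (saw '/*')
exit COMMENT mode (now at pos=22)
pos=23: emit SEMI ';'
pos=25: ERROR — unrecognized char '&'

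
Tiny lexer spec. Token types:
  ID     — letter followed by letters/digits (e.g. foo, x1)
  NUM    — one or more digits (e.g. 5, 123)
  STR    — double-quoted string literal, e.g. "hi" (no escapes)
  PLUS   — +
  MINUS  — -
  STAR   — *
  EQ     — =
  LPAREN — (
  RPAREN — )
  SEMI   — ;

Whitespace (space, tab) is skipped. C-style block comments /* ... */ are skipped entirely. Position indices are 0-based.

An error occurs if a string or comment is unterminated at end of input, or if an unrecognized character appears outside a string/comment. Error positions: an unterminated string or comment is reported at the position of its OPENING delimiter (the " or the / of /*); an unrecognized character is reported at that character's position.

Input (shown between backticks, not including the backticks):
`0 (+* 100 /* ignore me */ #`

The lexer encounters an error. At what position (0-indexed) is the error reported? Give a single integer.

pos=0: emit NUM '0' (now at pos=1)
pos=2: emit LPAREN '('
pos=3: emit PLUS '+'
pos=4: emit STAR '*'
pos=6: emit NUM '100' (now at pos=9)
pos=10: enter COMMENT mode (saw '/*')
exit COMMENT mode (now at pos=25)
pos=26: ERROR — unrecognized char '#'

Answer: 26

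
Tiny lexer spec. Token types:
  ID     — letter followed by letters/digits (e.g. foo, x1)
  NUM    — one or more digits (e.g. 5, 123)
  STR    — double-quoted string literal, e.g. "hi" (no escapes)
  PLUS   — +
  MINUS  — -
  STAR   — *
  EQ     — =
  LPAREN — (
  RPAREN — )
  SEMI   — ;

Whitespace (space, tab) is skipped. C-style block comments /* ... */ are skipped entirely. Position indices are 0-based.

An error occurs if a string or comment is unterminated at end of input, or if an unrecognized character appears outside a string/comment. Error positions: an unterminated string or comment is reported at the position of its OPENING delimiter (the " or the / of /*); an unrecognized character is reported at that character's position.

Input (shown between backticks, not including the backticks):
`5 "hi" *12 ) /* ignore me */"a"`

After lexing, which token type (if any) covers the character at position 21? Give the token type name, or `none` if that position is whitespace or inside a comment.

pos=0: emit NUM '5' (now at pos=1)
pos=2: enter STRING mode
pos=2: emit STR "hi" (now at pos=6)
pos=7: emit STAR '*'
pos=8: emit NUM '12' (now at pos=10)
pos=11: emit RPAREN ')'
pos=13: enter COMMENT mode (saw '/*')
exit COMMENT mode (now at pos=28)
pos=28: enter STRING mode
pos=28: emit STR "a" (now at pos=31)
DONE. 6 tokens: [NUM, STR, STAR, NUM, RPAREN, STR]
Position 21: char is 'e' -> none

Answer: none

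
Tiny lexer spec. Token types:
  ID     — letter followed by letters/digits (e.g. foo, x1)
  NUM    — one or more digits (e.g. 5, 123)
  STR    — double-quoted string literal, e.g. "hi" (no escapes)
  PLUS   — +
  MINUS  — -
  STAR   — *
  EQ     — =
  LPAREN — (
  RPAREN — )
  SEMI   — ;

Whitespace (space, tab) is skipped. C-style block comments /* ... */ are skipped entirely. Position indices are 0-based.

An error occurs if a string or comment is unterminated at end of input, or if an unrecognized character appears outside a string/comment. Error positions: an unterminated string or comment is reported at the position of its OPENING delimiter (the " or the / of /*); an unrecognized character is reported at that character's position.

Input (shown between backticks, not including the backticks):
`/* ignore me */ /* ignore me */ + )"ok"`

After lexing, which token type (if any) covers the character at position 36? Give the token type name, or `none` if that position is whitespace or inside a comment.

pos=0: enter COMMENT mode (saw '/*')
exit COMMENT mode (now at pos=15)
pos=16: enter COMMENT mode (saw '/*')
exit COMMENT mode (now at pos=31)
pos=32: emit PLUS '+'
pos=34: emit RPAREN ')'
pos=35: enter STRING mode
pos=35: emit STR "ok" (now at pos=39)
DONE. 3 tokens: [PLUS, RPAREN, STR]
Position 36: char is 'o' -> STR

Answer: STR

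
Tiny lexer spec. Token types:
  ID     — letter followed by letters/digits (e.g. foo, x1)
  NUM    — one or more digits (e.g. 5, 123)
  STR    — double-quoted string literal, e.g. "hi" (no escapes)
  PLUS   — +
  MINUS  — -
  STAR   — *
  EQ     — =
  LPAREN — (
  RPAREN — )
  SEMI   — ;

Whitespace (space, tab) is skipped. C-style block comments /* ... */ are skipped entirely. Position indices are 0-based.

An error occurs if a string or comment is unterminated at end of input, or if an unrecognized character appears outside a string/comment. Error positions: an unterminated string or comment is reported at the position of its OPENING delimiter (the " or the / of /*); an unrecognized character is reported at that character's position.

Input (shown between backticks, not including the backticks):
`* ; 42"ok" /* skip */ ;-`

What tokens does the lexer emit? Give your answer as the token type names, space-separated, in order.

Answer: STAR SEMI NUM STR SEMI MINUS

Derivation:
pos=0: emit STAR '*'
pos=2: emit SEMI ';'
pos=4: emit NUM '42' (now at pos=6)
pos=6: enter STRING mode
pos=6: emit STR "ok" (now at pos=10)
pos=11: enter COMMENT mode (saw '/*')
exit COMMENT mode (now at pos=21)
pos=22: emit SEMI ';'
pos=23: emit MINUS '-'
DONE. 6 tokens: [STAR, SEMI, NUM, STR, SEMI, MINUS]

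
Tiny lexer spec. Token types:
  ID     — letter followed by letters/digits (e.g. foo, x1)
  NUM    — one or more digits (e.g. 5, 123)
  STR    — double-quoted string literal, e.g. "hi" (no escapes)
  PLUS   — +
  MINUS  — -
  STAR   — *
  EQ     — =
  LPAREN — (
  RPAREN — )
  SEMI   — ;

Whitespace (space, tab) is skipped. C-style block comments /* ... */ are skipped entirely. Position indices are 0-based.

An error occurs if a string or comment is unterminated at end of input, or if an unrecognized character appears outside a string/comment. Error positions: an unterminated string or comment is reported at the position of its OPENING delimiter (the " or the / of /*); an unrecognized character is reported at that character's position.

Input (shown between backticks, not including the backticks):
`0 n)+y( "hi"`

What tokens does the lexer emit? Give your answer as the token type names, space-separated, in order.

pos=0: emit NUM '0' (now at pos=1)
pos=2: emit ID 'n' (now at pos=3)
pos=3: emit RPAREN ')'
pos=4: emit PLUS '+'
pos=5: emit ID 'y' (now at pos=6)
pos=6: emit LPAREN '('
pos=8: enter STRING mode
pos=8: emit STR "hi" (now at pos=12)
DONE. 7 tokens: [NUM, ID, RPAREN, PLUS, ID, LPAREN, STR]

Answer: NUM ID RPAREN PLUS ID LPAREN STR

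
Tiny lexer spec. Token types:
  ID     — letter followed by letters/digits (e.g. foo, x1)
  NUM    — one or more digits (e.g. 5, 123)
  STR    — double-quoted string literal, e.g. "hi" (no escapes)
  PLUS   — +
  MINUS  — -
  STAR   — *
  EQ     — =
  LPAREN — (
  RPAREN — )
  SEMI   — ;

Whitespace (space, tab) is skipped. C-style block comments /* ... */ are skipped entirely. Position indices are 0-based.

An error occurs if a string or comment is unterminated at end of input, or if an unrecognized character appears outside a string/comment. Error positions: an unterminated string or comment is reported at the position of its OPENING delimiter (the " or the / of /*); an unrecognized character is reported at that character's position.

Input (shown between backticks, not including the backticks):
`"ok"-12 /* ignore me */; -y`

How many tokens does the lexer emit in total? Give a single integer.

Answer: 6

Derivation:
pos=0: enter STRING mode
pos=0: emit STR "ok" (now at pos=4)
pos=4: emit MINUS '-'
pos=5: emit NUM '12' (now at pos=7)
pos=8: enter COMMENT mode (saw '/*')
exit COMMENT mode (now at pos=23)
pos=23: emit SEMI ';'
pos=25: emit MINUS '-'
pos=26: emit ID 'y' (now at pos=27)
DONE. 6 tokens: [STR, MINUS, NUM, SEMI, MINUS, ID]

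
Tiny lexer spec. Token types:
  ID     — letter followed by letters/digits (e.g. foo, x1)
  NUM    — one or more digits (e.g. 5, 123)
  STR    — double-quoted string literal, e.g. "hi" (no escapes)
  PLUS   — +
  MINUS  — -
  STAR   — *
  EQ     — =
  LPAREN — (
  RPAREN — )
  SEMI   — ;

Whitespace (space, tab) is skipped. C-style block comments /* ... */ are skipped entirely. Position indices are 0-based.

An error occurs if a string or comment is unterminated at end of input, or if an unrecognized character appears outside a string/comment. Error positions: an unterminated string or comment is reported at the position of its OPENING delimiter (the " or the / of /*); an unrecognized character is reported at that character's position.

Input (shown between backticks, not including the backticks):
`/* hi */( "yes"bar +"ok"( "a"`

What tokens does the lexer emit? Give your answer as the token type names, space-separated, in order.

Answer: LPAREN STR ID PLUS STR LPAREN STR

Derivation:
pos=0: enter COMMENT mode (saw '/*')
exit COMMENT mode (now at pos=8)
pos=8: emit LPAREN '('
pos=10: enter STRING mode
pos=10: emit STR "yes" (now at pos=15)
pos=15: emit ID 'bar' (now at pos=18)
pos=19: emit PLUS '+'
pos=20: enter STRING mode
pos=20: emit STR "ok" (now at pos=24)
pos=24: emit LPAREN '('
pos=26: enter STRING mode
pos=26: emit STR "a" (now at pos=29)
DONE. 7 tokens: [LPAREN, STR, ID, PLUS, STR, LPAREN, STR]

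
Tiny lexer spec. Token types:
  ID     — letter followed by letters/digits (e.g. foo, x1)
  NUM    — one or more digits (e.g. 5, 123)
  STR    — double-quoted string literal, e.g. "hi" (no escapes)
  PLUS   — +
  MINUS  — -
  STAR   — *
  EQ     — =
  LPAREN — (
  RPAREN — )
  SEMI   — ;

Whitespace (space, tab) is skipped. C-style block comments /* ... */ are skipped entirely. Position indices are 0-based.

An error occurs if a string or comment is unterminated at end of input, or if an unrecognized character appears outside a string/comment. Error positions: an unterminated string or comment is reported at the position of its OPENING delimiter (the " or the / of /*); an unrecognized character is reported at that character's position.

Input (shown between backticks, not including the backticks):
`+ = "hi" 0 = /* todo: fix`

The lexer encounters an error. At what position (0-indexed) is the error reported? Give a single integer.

pos=0: emit PLUS '+'
pos=2: emit EQ '='
pos=4: enter STRING mode
pos=4: emit STR "hi" (now at pos=8)
pos=9: emit NUM '0' (now at pos=10)
pos=11: emit EQ '='
pos=13: enter COMMENT mode (saw '/*')
pos=13: ERROR — unterminated comment (reached EOF)

Answer: 13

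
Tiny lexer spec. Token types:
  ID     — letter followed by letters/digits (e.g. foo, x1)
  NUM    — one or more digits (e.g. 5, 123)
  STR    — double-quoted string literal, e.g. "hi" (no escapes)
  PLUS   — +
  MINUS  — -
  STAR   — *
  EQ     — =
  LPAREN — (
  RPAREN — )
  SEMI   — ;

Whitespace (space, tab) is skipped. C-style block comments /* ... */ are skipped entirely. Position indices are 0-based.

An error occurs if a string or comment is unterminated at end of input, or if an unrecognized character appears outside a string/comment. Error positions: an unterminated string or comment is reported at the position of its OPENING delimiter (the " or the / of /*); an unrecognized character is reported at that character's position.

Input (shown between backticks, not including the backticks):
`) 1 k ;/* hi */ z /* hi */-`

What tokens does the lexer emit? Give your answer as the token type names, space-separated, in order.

pos=0: emit RPAREN ')'
pos=2: emit NUM '1' (now at pos=3)
pos=4: emit ID 'k' (now at pos=5)
pos=6: emit SEMI ';'
pos=7: enter COMMENT mode (saw '/*')
exit COMMENT mode (now at pos=15)
pos=16: emit ID 'z' (now at pos=17)
pos=18: enter COMMENT mode (saw '/*')
exit COMMENT mode (now at pos=26)
pos=26: emit MINUS '-'
DONE. 6 tokens: [RPAREN, NUM, ID, SEMI, ID, MINUS]

Answer: RPAREN NUM ID SEMI ID MINUS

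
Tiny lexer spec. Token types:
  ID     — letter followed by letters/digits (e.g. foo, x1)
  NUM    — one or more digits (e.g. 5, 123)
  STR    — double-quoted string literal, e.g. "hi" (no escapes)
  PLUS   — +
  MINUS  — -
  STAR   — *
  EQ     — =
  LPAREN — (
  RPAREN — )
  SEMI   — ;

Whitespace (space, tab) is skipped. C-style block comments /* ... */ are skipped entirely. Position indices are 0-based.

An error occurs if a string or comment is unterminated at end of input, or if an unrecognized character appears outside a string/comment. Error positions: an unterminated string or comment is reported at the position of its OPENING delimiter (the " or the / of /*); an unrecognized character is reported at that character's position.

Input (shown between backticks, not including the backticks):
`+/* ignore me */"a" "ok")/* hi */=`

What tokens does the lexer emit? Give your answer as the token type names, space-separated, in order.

Answer: PLUS STR STR RPAREN EQ

Derivation:
pos=0: emit PLUS '+'
pos=1: enter COMMENT mode (saw '/*')
exit COMMENT mode (now at pos=16)
pos=16: enter STRING mode
pos=16: emit STR "a" (now at pos=19)
pos=20: enter STRING mode
pos=20: emit STR "ok" (now at pos=24)
pos=24: emit RPAREN ')'
pos=25: enter COMMENT mode (saw '/*')
exit COMMENT mode (now at pos=33)
pos=33: emit EQ '='
DONE. 5 tokens: [PLUS, STR, STR, RPAREN, EQ]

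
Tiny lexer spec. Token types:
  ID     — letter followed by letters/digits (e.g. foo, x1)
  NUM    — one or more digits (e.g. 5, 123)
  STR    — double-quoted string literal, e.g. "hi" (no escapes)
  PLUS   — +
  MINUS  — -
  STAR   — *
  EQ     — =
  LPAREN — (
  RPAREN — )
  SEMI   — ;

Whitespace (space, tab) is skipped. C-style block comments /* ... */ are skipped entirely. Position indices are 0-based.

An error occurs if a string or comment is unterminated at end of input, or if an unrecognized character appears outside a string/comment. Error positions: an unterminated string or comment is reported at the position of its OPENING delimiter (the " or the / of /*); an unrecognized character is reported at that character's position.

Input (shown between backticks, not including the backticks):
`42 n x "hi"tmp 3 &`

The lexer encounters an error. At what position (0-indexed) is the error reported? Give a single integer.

Answer: 17

Derivation:
pos=0: emit NUM '42' (now at pos=2)
pos=3: emit ID 'n' (now at pos=4)
pos=5: emit ID 'x' (now at pos=6)
pos=7: enter STRING mode
pos=7: emit STR "hi" (now at pos=11)
pos=11: emit ID 'tmp' (now at pos=14)
pos=15: emit NUM '3' (now at pos=16)
pos=17: ERROR — unrecognized char '&'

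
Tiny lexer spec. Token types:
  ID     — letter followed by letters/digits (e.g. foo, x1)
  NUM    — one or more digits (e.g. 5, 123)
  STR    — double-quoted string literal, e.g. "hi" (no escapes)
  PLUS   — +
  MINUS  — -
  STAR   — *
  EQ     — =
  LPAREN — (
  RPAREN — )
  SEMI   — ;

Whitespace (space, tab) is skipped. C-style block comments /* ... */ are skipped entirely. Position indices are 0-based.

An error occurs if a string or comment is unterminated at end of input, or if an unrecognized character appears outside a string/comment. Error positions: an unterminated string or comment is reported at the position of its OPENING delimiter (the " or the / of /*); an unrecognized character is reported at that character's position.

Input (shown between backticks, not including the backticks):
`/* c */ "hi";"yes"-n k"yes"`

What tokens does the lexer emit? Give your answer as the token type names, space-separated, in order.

Answer: STR SEMI STR MINUS ID ID STR

Derivation:
pos=0: enter COMMENT mode (saw '/*')
exit COMMENT mode (now at pos=7)
pos=8: enter STRING mode
pos=8: emit STR "hi" (now at pos=12)
pos=12: emit SEMI ';'
pos=13: enter STRING mode
pos=13: emit STR "yes" (now at pos=18)
pos=18: emit MINUS '-'
pos=19: emit ID 'n' (now at pos=20)
pos=21: emit ID 'k' (now at pos=22)
pos=22: enter STRING mode
pos=22: emit STR "yes" (now at pos=27)
DONE. 7 tokens: [STR, SEMI, STR, MINUS, ID, ID, STR]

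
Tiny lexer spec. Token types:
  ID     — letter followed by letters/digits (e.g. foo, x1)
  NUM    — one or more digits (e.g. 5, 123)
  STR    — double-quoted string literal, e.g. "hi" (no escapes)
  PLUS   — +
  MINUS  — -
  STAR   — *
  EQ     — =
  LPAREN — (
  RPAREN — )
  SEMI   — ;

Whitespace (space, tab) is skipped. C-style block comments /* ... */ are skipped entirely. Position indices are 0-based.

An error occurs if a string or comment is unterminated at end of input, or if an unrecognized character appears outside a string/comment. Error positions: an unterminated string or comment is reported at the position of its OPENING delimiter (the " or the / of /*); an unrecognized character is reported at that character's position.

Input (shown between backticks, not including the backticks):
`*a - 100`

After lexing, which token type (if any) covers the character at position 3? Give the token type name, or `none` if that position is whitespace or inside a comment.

Answer: MINUS

Derivation:
pos=0: emit STAR '*'
pos=1: emit ID 'a' (now at pos=2)
pos=3: emit MINUS '-'
pos=5: emit NUM '100' (now at pos=8)
DONE. 4 tokens: [STAR, ID, MINUS, NUM]
Position 3: char is '-' -> MINUS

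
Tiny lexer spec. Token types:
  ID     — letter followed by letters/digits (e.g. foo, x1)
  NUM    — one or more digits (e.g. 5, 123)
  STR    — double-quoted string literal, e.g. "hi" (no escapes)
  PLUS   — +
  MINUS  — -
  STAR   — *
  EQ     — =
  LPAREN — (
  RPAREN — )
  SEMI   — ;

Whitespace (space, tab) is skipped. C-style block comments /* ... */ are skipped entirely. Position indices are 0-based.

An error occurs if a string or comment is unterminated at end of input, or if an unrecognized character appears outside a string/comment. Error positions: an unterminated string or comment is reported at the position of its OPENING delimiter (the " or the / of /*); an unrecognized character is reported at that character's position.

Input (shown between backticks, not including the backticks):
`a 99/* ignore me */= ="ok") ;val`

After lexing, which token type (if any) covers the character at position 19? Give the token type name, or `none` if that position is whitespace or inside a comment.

pos=0: emit ID 'a' (now at pos=1)
pos=2: emit NUM '99' (now at pos=4)
pos=4: enter COMMENT mode (saw '/*')
exit COMMENT mode (now at pos=19)
pos=19: emit EQ '='
pos=21: emit EQ '='
pos=22: enter STRING mode
pos=22: emit STR "ok" (now at pos=26)
pos=26: emit RPAREN ')'
pos=28: emit SEMI ';'
pos=29: emit ID 'val' (now at pos=32)
DONE. 8 tokens: [ID, NUM, EQ, EQ, STR, RPAREN, SEMI, ID]
Position 19: char is '=' -> EQ

Answer: EQ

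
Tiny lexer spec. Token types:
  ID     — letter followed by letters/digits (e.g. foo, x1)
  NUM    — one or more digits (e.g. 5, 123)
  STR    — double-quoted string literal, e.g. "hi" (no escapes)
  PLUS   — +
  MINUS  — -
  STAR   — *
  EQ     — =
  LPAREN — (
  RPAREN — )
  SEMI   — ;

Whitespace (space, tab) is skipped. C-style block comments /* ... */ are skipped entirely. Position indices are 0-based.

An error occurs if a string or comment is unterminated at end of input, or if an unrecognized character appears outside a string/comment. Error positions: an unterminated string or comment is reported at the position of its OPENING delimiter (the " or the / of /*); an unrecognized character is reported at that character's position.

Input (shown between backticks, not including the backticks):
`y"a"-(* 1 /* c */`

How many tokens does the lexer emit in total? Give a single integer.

pos=0: emit ID 'y' (now at pos=1)
pos=1: enter STRING mode
pos=1: emit STR "a" (now at pos=4)
pos=4: emit MINUS '-'
pos=5: emit LPAREN '('
pos=6: emit STAR '*'
pos=8: emit NUM '1' (now at pos=9)
pos=10: enter COMMENT mode (saw '/*')
exit COMMENT mode (now at pos=17)
DONE. 6 tokens: [ID, STR, MINUS, LPAREN, STAR, NUM]

Answer: 6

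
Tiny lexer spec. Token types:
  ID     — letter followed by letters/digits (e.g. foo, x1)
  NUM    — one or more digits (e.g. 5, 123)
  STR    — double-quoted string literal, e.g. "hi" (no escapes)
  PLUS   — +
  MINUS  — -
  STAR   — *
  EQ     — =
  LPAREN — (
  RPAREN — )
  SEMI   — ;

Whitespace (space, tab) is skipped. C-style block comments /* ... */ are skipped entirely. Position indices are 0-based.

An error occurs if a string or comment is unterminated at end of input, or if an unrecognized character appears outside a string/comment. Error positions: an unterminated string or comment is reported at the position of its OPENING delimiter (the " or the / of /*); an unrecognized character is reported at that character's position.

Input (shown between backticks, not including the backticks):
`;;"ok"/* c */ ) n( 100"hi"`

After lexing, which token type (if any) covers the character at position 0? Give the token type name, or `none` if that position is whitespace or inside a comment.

Answer: SEMI

Derivation:
pos=0: emit SEMI ';'
pos=1: emit SEMI ';'
pos=2: enter STRING mode
pos=2: emit STR "ok" (now at pos=6)
pos=6: enter COMMENT mode (saw '/*')
exit COMMENT mode (now at pos=13)
pos=14: emit RPAREN ')'
pos=16: emit ID 'n' (now at pos=17)
pos=17: emit LPAREN '('
pos=19: emit NUM '100' (now at pos=22)
pos=22: enter STRING mode
pos=22: emit STR "hi" (now at pos=26)
DONE. 8 tokens: [SEMI, SEMI, STR, RPAREN, ID, LPAREN, NUM, STR]
Position 0: char is ';' -> SEMI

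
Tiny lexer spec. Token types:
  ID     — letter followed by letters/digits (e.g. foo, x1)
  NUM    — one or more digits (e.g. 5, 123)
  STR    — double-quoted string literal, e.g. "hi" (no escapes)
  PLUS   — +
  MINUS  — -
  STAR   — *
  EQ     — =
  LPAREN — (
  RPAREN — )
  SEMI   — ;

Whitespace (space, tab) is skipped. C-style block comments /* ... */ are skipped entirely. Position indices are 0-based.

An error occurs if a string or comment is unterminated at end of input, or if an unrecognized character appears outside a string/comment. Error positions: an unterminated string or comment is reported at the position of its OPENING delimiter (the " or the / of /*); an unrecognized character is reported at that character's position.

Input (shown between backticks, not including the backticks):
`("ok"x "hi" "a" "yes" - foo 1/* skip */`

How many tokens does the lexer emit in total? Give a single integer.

pos=0: emit LPAREN '('
pos=1: enter STRING mode
pos=1: emit STR "ok" (now at pos=5)
pos=5: emit ID 'x' (now at pos=6)
pos=7: enter STRING mode
pos=7: emit STR "hi" (now at pos=11)
pos=12: enter STRING mode
pos=12: emit STR "a" (now at pos=15)
pos=16: enter STRING mode
pos=16: emit STR "yes" (now at pos=21)
pos=22: emit MINUS '-'
pos=24: emit ID 'foo' (now at pos=27)
pos=28: emit NUM '1' (now at pos=29)
pos=29: enter COMMENT mode (saw '/*')
exit COMMENT mode (now at pos=39)
DONE. 9 tokens: [LPAREN, STR, ID, STR, STR, STR, MINUS, ID, NUM]

Answer: 9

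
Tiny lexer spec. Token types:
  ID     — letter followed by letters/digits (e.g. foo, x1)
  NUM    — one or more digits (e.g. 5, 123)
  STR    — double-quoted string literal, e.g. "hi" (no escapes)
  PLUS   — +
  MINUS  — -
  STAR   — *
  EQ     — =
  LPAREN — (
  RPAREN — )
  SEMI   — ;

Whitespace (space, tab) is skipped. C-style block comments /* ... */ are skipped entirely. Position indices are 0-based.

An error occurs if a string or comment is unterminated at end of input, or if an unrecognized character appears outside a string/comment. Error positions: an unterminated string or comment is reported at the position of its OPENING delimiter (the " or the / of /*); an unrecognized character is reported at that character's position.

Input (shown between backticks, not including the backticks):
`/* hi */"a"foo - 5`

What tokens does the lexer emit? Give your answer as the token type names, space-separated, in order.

pos=0: enter COMMENT mode (saw '/*')
exit COMMENT mode (now at pos=8)
pos=8: enter STRING mode
pos=8: emit STR "a" (now at pos=11)
pos=11: emit ID 'foo' (now at pos=14)
pos=15: emit MINUS '-'
pos=17: emit NUM '5' (now at pos=18)
DONE. 4 tokens: [STR, ID, MINUS, NUM]

Answer: STR ID MINUS NUM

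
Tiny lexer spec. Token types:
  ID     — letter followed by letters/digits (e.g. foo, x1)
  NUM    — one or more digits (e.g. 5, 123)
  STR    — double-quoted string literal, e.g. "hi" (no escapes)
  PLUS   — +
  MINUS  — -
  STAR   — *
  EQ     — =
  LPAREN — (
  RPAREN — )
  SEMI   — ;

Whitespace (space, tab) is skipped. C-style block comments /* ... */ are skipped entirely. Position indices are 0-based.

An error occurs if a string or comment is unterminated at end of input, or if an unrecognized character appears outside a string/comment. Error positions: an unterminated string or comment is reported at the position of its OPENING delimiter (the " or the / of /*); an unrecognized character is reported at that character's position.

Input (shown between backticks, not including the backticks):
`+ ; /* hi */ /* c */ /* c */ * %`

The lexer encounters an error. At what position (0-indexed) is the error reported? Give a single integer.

Answer: 31

Derivation:
pos=0: emit PLUS '+'
pos=2: emit SEMI ';'
pos=4: enter COMMENT mode (saw '/*')
exit COMMENT mode (now at pos=12)
pos=13: enter COMMENT mode (saw '/*')
exit COMMENT mode (now at pos=20)
pos=21: enter COMMENT mode (saw '/*')
exit COMMENT mode (now at pos=28)
pos=29: emit STAR '*'
pos=31: ERROR — unrecognized char '%'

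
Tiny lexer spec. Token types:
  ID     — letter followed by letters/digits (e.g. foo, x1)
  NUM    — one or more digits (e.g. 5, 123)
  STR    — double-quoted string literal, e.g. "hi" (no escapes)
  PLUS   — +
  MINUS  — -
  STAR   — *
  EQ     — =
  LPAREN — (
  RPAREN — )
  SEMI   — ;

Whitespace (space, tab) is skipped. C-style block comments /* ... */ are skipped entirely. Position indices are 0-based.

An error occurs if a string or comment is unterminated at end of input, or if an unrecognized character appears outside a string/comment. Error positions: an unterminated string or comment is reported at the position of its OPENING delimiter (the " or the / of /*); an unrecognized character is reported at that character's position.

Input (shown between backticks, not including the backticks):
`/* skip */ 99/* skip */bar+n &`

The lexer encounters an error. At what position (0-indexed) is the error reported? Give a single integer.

Answer: 29

Derivation:
pos=0: enter COMMENT mode (saw '/*')
exit COMMENT mode (now at pos=10)
pos=11: emit NUM '99' (now at pos=13)
pos=13: enter COMMENT mode (saw '/*')
exit COMMENT mode (now at pos=23)
pos=23: emit ID 'bar' (now at pos=26)
pos=26: emit PLUS '+'
pos=27: emit ID 'n' (now at pos=28)
pos=29: ERROR — unrecognized char '&'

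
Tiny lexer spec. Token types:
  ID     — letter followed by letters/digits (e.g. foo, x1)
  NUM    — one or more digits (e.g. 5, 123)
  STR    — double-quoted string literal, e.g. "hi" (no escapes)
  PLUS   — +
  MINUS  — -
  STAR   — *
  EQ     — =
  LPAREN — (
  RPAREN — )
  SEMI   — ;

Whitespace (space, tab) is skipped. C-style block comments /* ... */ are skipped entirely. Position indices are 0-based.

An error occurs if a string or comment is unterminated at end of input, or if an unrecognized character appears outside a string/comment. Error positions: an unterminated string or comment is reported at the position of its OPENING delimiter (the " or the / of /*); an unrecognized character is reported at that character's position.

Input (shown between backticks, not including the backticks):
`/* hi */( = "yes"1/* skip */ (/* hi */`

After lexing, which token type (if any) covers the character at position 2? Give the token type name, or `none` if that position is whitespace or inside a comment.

pos=0: enter COMMENT mode (saw '/*')
exit COMMENT mode (now at pos=8)
pos=8: emit LPAREN '('
pos=10: emit EQ '='
pos=12: enter STRING mode
pos=12: emit STR "yes" (now at pos=17)
pos=17: emit NUM '1' (now at pos=18)
pos=18: enter COMMENT mode (saw '/*')
exit COMMENT mode (now at pos=28)
pos=29: emit LPAREN '('
pos=30: enter COMMENT mode (saw '/*')
exit COMMENT mode (now at pos=38)
DONE. 5 tokens: [LPAREN, EQ, STR, NUM, LPAREN]
Position 2: char is ' ' -> none

Answer: none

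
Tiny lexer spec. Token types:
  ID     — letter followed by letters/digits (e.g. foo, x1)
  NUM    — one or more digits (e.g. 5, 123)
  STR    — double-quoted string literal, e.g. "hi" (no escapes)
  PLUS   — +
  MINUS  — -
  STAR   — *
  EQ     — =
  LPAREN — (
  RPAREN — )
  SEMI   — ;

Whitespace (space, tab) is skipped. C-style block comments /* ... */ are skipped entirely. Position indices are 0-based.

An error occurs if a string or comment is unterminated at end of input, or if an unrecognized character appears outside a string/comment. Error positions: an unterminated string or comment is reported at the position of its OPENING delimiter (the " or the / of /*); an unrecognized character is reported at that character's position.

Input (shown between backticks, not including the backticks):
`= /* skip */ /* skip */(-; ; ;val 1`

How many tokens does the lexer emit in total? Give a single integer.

pos=0: emit EQ '='
pos=2: enter COMMENT mode (saw '/*')
exit COMMENT mode (now at pos=12)
pos=13: enter COMMENT mode (saw '/*')
exit COMMENT mode (now at pos=23)
pos=23: emit LPAREN '('
pos=24: emit MINUS '-'
pos=25: emit SEMI ';'
pos=27: emit SEMI ';'
pos=29: emit SEMI ';'
pos=30: emit ID 'val' (now at pos=33)
pos=34: emit NUM '1' (now at pos=35)
DONE. 8 tokens: [EQ, LPAREN, MINUS, SEMI, SEMI, SEMI, ID, NUM]

Answer: 8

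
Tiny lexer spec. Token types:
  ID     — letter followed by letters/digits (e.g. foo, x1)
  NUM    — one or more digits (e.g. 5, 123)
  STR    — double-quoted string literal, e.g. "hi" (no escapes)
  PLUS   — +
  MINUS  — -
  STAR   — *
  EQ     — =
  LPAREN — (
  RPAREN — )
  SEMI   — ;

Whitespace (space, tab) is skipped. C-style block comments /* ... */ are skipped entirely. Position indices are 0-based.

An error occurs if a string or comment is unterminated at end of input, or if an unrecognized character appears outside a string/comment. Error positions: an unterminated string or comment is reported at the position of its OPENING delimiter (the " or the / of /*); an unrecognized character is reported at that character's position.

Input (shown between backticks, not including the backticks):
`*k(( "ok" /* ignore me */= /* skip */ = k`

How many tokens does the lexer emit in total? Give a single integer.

pos=0: emit STAR '*'
pos=1: emit ID 'k' (now at pos=2)
pos=2: emit LPAREN '('
pos=3: emit LPAREN '('
pos=5: enter STRING mode
pos=5: emit STR "ok" (now at pos=9)
pos=10: enter COMMENT mode (saw '/*')
exit COMMENT mode (now at pos=25)
pos=25: emit EQ '='
pos=27: enter COMMENT mode (saw '/*')
exit COMMENT mode (now at pos=37)
pos=38: emit EQ '='
pos=40: emit ID 'k' (now at pos=41)
DONE. 8 tokens: [STAR, ID, LPAREN, LPAREN, STR, EQ, EQ, ID]

Answer: 8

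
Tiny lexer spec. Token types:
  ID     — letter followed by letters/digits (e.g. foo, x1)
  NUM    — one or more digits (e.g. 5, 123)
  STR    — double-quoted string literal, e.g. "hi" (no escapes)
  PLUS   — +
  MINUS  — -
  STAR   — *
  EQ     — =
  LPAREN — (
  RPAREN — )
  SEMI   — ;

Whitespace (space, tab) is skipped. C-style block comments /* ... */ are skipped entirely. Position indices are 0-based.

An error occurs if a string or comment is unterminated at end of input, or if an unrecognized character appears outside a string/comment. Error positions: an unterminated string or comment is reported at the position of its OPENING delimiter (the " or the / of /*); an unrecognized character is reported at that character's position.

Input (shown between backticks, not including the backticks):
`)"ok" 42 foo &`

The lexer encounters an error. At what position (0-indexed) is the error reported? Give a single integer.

pos=0: emit RPAREN ')'
pos=1: enter STRING mode
pos=1: emit STR "ok" (now at pos=5)
pos=6: emit NUM '42' (now at pos=8)
pos=9: emit ID 'foo' (now at pos=12)
pos=13: ERROR — unrecognized char '&'

Answer: 13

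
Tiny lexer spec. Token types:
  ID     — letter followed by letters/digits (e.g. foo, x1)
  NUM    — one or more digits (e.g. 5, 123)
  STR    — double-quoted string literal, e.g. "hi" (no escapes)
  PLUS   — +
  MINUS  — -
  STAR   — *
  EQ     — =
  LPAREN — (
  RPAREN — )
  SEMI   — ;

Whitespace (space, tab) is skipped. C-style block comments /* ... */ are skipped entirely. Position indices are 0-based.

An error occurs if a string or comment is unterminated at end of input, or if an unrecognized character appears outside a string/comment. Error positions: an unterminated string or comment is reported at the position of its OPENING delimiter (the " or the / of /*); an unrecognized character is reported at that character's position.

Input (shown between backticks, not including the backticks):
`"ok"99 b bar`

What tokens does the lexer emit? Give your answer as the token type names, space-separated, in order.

Answer: STR NUM ID ID

Derivation:
pos=0: enter STRING mode
pos=0: emit STR "ok" (now at pos=4)
pos=4: emit NUM '99' (now at pos=6)
pos=7: emit ID 'b' (now at pos=8)
pos=9: emit ID 'bar' (now at pos=12)
DONE. 4 tokens: [STR, NUM, ID, ID]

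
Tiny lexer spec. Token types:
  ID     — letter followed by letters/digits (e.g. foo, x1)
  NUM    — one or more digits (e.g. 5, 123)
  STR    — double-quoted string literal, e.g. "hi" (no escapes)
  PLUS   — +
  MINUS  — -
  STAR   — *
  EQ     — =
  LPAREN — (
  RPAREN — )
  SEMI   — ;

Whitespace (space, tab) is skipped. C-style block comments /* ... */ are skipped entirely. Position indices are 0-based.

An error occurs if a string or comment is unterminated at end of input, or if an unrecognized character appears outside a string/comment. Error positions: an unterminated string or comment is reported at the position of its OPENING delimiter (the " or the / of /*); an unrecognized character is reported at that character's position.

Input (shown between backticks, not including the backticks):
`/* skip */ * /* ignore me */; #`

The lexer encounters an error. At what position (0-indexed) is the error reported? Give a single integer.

pos=0: enter COMMENT mode (saw '/*')
exit COMMENT mode (now at pos=10)
pos=11: emit STAR '*'
pos=13: enter COMMENT mode (saw '/*')
exit COMMENT mode (now at pos=28)
pos=28: emit SEMI ';'
pos=30: ERROR — unrecognized char '#'

Answer: 30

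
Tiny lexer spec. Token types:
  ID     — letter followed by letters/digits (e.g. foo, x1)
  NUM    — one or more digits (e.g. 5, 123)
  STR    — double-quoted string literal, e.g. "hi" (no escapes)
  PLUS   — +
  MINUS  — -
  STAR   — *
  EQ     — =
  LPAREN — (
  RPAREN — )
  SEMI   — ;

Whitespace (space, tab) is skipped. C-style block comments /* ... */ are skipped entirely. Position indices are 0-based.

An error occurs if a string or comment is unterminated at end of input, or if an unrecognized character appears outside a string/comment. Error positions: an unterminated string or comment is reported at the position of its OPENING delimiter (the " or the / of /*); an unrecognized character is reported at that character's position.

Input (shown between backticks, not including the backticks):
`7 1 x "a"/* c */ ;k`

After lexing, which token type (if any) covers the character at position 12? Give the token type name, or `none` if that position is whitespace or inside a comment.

pos=0: emit NUM '7' (now at pos=1)
pos=2: emit NUM '1' (now at pos=3)
pos=4: emit ID 'x' (now at pos=5)
pos=6: enter STRING mode
pos=6: emit STR "a" (now at pos=9)
pos=9: enter COMMENT mode (saw '/*')
exit COMMENT mode (now at pos=16)
pos=17: emit SEMI ';'
pos=18: emit ID 'k' (now at pos=19)
DONE. 6 tokens: [NUM, NUM, ID, STR, SEMI, ID]
Position 12: char is 'c' -> none

Answer: none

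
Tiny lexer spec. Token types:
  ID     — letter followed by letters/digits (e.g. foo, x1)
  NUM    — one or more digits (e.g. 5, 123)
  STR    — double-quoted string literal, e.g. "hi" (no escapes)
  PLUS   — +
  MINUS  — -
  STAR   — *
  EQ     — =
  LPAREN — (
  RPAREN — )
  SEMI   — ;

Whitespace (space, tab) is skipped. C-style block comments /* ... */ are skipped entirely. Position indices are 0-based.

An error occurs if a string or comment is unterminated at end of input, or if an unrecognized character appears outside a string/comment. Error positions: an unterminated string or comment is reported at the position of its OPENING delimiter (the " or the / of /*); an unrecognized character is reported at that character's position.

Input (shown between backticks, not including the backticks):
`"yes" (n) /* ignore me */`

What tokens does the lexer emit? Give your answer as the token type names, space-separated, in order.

Answer: STR LPAREN ID RPAREN

Derivation:
pos=0: enter STRING mode
pos=0: emit STR "yes" (now at pos=5)
pos=6: emit LPAREN '('
pos=7: emit ID 'n' (now at pos=8)
pos=8: emit RPAREN ')'
pos=10: enter COMMENT mode (saw '/*')
exit COMMENT mode (now at pos=25)
DONE. 4 tokens: [STR, LPAREN, ID, RPAREN]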